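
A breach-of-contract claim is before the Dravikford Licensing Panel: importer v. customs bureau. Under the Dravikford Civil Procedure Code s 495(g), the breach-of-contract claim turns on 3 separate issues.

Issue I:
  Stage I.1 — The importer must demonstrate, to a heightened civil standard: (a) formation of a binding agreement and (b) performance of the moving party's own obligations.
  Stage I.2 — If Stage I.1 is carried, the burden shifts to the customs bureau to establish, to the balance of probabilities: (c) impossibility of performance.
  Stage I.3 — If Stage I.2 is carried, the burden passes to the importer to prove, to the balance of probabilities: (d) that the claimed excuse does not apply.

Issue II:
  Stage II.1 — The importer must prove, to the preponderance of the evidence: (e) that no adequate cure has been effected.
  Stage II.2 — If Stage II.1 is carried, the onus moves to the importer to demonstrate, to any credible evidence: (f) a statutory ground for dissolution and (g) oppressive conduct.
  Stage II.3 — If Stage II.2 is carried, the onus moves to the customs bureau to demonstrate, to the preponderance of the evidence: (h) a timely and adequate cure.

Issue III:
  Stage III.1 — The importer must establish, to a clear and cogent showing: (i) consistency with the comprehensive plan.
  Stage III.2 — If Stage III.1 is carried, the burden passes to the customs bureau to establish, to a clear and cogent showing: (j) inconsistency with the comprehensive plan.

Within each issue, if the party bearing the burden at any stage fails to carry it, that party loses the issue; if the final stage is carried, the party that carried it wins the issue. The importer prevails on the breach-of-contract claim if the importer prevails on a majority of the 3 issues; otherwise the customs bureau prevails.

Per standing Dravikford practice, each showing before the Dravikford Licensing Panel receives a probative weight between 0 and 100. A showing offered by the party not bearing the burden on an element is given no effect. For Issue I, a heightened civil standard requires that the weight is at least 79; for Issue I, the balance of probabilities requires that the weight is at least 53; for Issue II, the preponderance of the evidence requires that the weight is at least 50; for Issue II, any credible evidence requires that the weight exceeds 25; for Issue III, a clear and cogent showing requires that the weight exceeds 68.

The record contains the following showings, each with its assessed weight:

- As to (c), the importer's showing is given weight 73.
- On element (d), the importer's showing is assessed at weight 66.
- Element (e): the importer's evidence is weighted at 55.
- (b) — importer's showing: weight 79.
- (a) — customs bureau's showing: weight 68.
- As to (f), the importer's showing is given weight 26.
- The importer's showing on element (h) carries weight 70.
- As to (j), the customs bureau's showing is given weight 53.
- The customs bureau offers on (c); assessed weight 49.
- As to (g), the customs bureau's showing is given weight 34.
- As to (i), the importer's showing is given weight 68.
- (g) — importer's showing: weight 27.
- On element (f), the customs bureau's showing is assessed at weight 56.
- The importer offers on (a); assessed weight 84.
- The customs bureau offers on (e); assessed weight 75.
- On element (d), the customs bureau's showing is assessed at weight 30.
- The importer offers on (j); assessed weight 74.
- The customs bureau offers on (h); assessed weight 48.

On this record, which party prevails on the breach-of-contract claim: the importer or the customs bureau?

— Issue I —
At Stage I.1 the importer must meet a heightened civil standard (weight is at least 79): on (a) the weight is 84 (the customs bureau's 68 is given no effect), which does reach 79, so (a) meets the standard; on (b) the weight is 79, which does reach 79, so (b) meets the standard.
  Stage I.1 is satisfied; the onus moves to the customs bureau.
At Stage I.2 the customs bureau must meet the balance of probabilities (weight is at least 53): on (c) the weight is 49 (the importer's 73 is given no effect), < 53, so (c) does not meet the standard.
  The customs bureau does not carry Stage I.2.
So the importer prevails on this issue.
— Issue II —
Stage II.1 — burden on importer; standard: the preponderance of the evidence (weight is at least 50).
    (e): 55 (customs bureau's 75 disregarded) ≥ 50 [met]
  All elements met. The importer retains the burden for Stage II.2.
Stage II.2 — burden on importer; standard: any credible evidence (weight exceeds 25).
    (f): 26 (customs bureau's 56 disregarded) > 25 [met]
    (g): 27 (customs bureau's 34 disregarded) > 25 [met]
  Stage II.2 is satisfied; the onus moves to the customs bureau.
Stage II.3 — burden on customs bureau; standard: the preponderance of the evidence (weight is at least 50).
    (h): 48 (importer's 70 disregarded) < 50 [not met]
  Not every element is met, so the customs bureau fails to carry Stage II.3.
So the importer prevails on this issue.
— Issue III —
Stage III.1 (importer, a clear and cogent showing, weight exceeds 68): (i) 68 ≤ 68 — fails.
  Stage III.1 not carried; the importer fails its burden.
The analysis ends at Stage III.1; the customs bureau prevails on this issue.
Per-issue: Issue I → importer; Issue II → importer; Issue III → customs bureau. The importer must prevail on a majority of issues; overall, the importer prevails.

importer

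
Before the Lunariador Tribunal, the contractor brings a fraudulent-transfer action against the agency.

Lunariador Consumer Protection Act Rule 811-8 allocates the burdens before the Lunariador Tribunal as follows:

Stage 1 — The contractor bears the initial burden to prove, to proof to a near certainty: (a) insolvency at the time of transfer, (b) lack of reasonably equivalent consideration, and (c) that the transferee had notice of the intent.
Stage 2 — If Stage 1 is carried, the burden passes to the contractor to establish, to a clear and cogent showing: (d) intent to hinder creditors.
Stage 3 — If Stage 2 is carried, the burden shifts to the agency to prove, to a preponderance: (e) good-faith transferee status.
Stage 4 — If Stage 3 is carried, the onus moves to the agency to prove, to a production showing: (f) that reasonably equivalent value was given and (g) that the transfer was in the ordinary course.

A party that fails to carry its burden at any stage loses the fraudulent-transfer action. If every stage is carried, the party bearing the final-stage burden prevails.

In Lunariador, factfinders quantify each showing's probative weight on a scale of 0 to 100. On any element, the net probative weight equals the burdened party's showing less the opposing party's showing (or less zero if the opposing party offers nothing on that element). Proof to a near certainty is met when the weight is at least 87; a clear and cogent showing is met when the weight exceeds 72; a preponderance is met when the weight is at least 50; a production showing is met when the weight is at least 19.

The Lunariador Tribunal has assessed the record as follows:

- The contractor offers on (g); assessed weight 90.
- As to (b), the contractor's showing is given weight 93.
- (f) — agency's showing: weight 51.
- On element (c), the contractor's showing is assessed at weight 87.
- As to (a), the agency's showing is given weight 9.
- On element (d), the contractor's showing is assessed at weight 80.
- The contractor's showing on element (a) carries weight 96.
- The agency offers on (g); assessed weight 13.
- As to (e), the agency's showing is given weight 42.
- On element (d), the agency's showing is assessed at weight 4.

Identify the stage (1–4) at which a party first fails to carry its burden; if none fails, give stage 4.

Stage 1 (contractor, proof to a near certainty, weight is at least 87): (a) net 96−9=87 ≥ 87 — meets; (b) 93 ≥ 87 — meets; (c) 87 ≥ 87 — meets.
  Stage 1 carried; the burden remains with the contractor.
Stage 2 (contractor, a clear and cogent showing, weight exceeds 72): (d) net 80−4=76 > 72 — meets.
  The contractor carries Stage 2; the agency now bears the burden.
Stage 3 (agency, a preponderance, weight is at least 50): (e) 42 < 50 — fails.
  The agency does not carry Stage 3.
The contractor prevails.

stage 3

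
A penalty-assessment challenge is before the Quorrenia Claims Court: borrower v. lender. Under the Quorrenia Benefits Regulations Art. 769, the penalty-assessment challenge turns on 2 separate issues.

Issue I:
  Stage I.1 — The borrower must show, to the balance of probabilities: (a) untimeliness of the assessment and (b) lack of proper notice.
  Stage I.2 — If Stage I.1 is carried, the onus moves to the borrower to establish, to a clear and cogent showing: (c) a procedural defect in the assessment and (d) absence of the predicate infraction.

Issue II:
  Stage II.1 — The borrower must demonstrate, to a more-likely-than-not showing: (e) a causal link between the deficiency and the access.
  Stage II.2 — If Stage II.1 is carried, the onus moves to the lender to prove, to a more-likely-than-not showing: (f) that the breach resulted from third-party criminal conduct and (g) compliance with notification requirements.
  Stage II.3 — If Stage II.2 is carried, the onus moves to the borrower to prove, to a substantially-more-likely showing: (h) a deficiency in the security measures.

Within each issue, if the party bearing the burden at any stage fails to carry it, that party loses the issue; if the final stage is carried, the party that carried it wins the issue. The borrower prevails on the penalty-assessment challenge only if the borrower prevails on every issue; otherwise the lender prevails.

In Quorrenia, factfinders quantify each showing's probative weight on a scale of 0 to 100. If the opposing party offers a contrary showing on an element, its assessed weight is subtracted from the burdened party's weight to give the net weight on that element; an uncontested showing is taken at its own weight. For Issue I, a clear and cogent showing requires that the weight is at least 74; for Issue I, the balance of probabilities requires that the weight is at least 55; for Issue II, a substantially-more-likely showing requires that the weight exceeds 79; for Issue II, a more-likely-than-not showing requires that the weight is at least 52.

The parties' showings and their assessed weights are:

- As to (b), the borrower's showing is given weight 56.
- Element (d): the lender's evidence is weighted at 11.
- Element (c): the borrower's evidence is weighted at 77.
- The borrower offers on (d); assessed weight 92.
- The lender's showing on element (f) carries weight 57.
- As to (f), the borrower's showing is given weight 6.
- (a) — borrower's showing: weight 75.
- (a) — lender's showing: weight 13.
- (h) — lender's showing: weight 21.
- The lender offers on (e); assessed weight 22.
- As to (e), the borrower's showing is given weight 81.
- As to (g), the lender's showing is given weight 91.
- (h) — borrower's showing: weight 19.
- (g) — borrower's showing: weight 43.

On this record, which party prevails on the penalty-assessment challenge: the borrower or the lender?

borrower

— Issue I —
Stage I.1 — burden on borrower; standard: the balance of probabilities (weight is at least 55).
    (a): 75 − 13 = 62 ≥ 55 [met]
    (b): 56 ≥ 55 [met]
  Stage I.1 carried; the burden remains with the borrower.
Stage I.2 — burden on borrower; standard: a clear and cogent showing (weight is at least 74).
    (c): 77 ≥ 74 [met]
    (d): 92 − 11 = 81 ≥ 74 [met]
  The borrower carries the last stage.
All stages carried — the borrower prevails on this issue.
— Issue II —
Stage II.1 (borrower, a more-likely-than-not showing, weight is at least 52): (e) net 81−22=59 ≥ 52 — meets.
  Stage II.1 is satisfied; the onus moves to the lender.
Stage II.2 (lender, a more-likely-than-not showing, weight is at least 52): (f) net 57−6=51 < 52 — fails; (g) net 91−43=48 < 52 — fails.
  Not every element is met, so the lender fails to carry Stage II.2.
The borrower prevails on this issue.
Per-issue: Issue I → borrower; Issue II → borrower. The borrower must prevail on every issue; overall, the borrower prevails.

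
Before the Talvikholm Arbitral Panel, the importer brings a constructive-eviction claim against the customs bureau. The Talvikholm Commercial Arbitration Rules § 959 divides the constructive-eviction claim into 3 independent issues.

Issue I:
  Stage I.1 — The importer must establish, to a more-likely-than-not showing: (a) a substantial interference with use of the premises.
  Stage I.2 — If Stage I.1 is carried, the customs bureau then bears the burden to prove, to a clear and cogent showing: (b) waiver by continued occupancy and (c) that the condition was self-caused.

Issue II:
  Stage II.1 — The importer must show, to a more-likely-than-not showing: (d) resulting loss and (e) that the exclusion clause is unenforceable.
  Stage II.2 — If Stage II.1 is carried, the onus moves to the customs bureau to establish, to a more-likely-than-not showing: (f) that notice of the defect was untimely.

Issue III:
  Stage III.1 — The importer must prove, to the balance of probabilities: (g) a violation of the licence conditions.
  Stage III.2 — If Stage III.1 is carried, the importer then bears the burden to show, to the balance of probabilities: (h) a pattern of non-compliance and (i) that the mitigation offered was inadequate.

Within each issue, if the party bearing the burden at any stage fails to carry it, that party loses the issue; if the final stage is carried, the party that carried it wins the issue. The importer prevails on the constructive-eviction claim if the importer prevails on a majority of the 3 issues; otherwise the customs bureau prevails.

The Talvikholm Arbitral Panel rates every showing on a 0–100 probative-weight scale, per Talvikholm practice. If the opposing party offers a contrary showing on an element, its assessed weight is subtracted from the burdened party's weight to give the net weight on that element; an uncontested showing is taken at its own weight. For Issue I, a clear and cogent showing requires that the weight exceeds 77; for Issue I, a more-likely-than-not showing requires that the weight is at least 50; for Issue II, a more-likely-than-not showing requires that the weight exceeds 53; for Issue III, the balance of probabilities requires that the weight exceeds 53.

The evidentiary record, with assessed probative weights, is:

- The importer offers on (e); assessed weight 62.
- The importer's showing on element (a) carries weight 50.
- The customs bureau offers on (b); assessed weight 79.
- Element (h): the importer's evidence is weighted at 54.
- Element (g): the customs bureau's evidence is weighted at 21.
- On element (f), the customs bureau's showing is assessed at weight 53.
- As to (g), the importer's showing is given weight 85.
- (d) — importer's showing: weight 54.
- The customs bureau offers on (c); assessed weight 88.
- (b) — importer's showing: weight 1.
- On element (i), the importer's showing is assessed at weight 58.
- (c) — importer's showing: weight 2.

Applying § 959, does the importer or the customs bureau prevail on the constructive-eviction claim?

— Issue I —
At Stage I.1 the importer must meet a more-likely-than-not showing (weight is at least 50): on (a) the weight is 50, which does reach 50, so (a) meets the standard.
  Stage I.1 carried; the burden shifts to the customs bureau.
At Stage I.2 the customs bureau must meet a clear and cogent showing (weight exceeds 77): on (b) the weight is 79 less the opposing 1 gives net 78, > 77, so (b) meets the standard; on (c) the weight is 88 less the opposing 2 gives net 86, which does exceed 77, so (c) meets the standard.
  Stage I.2 carried; the final stage is satisfied.
With every stage satisfied, the customs bureau prevails on this issue.
— Issue II —
Stage II.1 (importer, a more-likely-than-not showing, weight exceeds 53): (d) 54 > 53 — meets; (e) 62 > 53 — meets.
  Stage II.1 carried; the burden shifts to the customs bureau.
Stage II.2 (customs bureau, a more-likely-than-not showing, weight exceeds 53): (f) 53 ≤ 53 — fails.
  Stage II.2 not carried; the customs bureau fails its burden.
The importer prevails on this issue.
— Issue III —
Stage III.1 — burden on importer; standard: the balance of probabilities (weight exceeds 53).
    (g): 85 − 21 = 64 > 53 [met]
  Stage III.1 carried; the burden remains with the importer.
Stage III.2 — burden on importer; standard: the balance of probabilities (weight exceeds 53).
    (h): 54 > 53 [met]
    (i): 58 > 53 [met]
  All elements met at the final stage.
Every stage carried; the importer prevails on this issue.
Per-issue: Issue I → customs bureau; Issue II → importer; Issue III → importer. The importer must prevail on a majority of issues; overall, the importer prevails.

importer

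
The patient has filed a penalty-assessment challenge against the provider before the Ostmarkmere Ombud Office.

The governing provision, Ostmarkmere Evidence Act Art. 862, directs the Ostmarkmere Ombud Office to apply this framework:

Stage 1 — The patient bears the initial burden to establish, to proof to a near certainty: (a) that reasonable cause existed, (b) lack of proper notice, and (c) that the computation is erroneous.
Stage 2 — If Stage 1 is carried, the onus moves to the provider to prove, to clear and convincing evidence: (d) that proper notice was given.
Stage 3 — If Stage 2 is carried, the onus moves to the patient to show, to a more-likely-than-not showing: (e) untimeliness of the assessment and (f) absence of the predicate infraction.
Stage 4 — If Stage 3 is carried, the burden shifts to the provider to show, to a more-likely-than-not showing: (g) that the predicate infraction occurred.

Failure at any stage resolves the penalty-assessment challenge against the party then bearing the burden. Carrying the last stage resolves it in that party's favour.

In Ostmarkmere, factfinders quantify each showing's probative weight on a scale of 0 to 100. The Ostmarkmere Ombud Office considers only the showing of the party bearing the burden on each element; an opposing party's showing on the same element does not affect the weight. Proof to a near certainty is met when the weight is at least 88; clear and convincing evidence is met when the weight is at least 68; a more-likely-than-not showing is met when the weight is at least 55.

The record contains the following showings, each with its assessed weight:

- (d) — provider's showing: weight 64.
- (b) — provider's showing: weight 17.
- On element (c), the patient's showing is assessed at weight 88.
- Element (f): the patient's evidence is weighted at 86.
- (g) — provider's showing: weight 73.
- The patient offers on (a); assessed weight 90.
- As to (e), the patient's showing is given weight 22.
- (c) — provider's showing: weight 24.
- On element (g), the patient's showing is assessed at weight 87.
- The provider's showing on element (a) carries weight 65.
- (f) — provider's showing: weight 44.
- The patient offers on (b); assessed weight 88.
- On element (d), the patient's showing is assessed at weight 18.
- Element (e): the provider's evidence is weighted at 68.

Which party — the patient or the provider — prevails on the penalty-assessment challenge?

patient

At Stage 1 the patient must meet proof to a near certainty (weight is at least 88): on (a) the weight is 90 (the provider's 65 is given no effect), ≥ 88, so (a) meets the standard; on (b) the weight is 88 (the provider's 17 is given no effect), which does reach 88, so (b) meets the standard; on (c) the weight is 88 (the provider's 24 is given no effect), which does reach 88, so (c) meets the standard.
  All elements met. The burden passes to the provider.
At Stage 2 the provider must meet clear and convincing evidence (weight is at least 68): on (d) the weight is 64 (the patient's 18 is given no effect), < 68, so (d) does not meet the standard.
  Stage 2 not carried; the provider fails its burden.
The analysis ends at Stage 2; the patient prevails.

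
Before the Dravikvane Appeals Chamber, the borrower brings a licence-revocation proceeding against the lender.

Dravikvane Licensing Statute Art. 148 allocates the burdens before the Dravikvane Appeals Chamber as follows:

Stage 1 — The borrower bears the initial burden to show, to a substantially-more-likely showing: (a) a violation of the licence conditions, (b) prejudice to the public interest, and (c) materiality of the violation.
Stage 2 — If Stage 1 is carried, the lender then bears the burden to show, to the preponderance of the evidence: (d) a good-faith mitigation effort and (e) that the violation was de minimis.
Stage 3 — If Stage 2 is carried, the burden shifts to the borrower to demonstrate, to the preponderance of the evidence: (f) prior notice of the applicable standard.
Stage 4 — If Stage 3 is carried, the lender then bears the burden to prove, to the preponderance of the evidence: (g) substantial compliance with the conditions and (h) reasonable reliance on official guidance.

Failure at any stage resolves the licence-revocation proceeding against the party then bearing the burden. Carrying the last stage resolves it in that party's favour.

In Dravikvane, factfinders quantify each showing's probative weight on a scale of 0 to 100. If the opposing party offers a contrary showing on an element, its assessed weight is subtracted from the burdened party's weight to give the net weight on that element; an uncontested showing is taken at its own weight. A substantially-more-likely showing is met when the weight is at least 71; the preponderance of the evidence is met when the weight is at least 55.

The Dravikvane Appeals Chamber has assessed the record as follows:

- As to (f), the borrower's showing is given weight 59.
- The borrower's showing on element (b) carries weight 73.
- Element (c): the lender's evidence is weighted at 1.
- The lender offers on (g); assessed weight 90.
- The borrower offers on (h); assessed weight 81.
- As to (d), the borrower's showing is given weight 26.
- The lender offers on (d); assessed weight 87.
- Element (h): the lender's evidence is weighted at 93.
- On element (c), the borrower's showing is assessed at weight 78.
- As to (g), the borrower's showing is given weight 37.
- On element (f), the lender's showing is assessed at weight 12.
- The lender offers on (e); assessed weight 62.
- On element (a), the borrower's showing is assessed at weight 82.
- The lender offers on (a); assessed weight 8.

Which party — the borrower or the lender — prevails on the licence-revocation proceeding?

lender

At Stage 1 the borrower must meet a substantially-more-likely showing (weight is at least 71): on (a) the weight is 82 less the opposing 8 gives net 74, which does reach 71, so (a) meets the standard; on (b) the weight is 73, ≥ 71, so (b) meets the standard; on (c) the weight is 78 less the opposing 1 gives net 77, ≥ 71, so (c) meets the standard.
  Stage 1 carried; the burden shifts to the lender.
At Stage 2 the lender must meet the preponderance of the evidence (weight is at least 55): on (d) the weight is 87 less the opposing 26 gives net 61, ≥ 55, so (d) meets the standard; on (e) the weight is 62, which does reach 55, so (e) meets the standard.
  Stage 2 carried; the burden shifts to the borrower.
At Stage 3 the borrower must meet the preponderance of the evidence (weight is at least 55): on (f) the weight is 59 less the opposing 12 gives net 47, < 55, so (f) does not meet the standard.
  The borrower does not carry Stage 3.
The analysis ends at Stage 3; the lender prevails.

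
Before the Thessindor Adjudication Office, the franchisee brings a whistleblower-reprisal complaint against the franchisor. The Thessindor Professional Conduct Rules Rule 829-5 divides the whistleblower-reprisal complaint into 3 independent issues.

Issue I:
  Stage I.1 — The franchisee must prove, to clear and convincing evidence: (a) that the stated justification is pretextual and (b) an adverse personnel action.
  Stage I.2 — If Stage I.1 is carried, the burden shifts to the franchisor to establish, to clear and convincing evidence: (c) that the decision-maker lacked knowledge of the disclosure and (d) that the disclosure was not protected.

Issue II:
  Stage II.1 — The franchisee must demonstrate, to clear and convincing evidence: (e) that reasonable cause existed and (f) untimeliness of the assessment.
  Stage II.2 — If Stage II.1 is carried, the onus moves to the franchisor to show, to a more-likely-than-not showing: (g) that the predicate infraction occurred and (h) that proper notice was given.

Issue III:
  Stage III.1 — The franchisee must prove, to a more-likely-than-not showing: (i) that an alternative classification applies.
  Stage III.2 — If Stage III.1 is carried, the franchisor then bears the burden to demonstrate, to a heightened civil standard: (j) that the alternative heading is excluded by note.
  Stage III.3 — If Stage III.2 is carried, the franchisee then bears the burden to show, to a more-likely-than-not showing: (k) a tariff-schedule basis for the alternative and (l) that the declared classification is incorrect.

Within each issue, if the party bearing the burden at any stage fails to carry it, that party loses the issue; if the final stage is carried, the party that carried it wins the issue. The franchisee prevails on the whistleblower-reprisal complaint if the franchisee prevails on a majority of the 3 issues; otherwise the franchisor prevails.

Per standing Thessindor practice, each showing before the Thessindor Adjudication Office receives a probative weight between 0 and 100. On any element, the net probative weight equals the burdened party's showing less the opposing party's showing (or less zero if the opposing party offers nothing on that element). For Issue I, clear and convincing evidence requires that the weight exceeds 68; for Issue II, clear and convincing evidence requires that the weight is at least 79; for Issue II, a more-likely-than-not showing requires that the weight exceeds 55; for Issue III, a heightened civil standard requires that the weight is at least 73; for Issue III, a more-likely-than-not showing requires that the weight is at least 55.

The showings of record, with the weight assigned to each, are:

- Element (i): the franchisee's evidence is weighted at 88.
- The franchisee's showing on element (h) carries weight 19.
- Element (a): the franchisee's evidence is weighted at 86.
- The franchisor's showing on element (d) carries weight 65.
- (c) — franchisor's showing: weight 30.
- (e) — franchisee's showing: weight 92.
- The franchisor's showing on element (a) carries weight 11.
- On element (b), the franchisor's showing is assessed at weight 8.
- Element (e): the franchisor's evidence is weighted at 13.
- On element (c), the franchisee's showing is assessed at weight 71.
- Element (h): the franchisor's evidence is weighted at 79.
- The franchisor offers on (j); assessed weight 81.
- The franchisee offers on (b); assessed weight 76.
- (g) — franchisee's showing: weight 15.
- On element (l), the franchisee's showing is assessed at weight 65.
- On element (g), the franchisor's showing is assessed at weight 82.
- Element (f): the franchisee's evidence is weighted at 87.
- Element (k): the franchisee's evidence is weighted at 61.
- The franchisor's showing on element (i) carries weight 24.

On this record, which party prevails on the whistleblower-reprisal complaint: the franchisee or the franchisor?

— Issue I —
At Stage I.1 the franchisee must meet clear and convincing evidence (weight exceeds 68): on (a) the weight is 86 less the opposing 11 gives net 75, > 68, so (a) meets the standard; on (b) the weight is 76 less the opposing 8 gives net 68, which does not exceed 68, so (b) does not meet the standard.
  Not every element is met, so the franchisee fails to carry Stage I.1.
The franchisor prevails on this issue.
— Issue II —
Stage II.1 — burden on franchisee; standard: clear and convincing evidence (weight is at least 79).
    (e): 92 − 13 = 79 ≥ 79 [met]
    (f): 87 ≥ 79 [met]
  Stage II.1 is satisfied; the onus moves to the franchisor.
Stage II.2 — burden on franchisor; standard: a more-likely-than-not showing (weight exceeds 55).
    (g): 82 − 15 = 67 > 55 [met]
    (h): 79 − 19 = 60 > 55 [met]
  The franchisor carries the last stage.
Every stage carried; the franchisor prevails on this issue.
— Issue III —
Stage III.1 — burden on franchisee; standard: a more-likely-than-not showing (weight is at least 55).
    (i): 88 − 24 = 64 ≥ 55 [met]
  The franchisee carries Stage III.1; the franchisor now bears the burden.
Stage III.2 — burden on franchisor; standard: a heightened civil standard (weight is at least 73).
    (j): 81 ≥ 73 [met]
  Stage III.2 is satisfied; the onus moves to the franchisee.
Stage III.3 — burden on franchisee; standard: a more-likely-than-not showing (weight is at least 55).
    (k): 61 ≥ 55 [met]
    (l): 65 ≥ 55 [met]
  The franchisee carries the last stage.
All stages carried — the franchisee prevails on this issue.
Per-issue: Issue I → franchisor; Issue II → franchisor; Issue III → franchisee. The franchisee must prevail on a majority of issues; overall, the franchisor prevails.

franchisor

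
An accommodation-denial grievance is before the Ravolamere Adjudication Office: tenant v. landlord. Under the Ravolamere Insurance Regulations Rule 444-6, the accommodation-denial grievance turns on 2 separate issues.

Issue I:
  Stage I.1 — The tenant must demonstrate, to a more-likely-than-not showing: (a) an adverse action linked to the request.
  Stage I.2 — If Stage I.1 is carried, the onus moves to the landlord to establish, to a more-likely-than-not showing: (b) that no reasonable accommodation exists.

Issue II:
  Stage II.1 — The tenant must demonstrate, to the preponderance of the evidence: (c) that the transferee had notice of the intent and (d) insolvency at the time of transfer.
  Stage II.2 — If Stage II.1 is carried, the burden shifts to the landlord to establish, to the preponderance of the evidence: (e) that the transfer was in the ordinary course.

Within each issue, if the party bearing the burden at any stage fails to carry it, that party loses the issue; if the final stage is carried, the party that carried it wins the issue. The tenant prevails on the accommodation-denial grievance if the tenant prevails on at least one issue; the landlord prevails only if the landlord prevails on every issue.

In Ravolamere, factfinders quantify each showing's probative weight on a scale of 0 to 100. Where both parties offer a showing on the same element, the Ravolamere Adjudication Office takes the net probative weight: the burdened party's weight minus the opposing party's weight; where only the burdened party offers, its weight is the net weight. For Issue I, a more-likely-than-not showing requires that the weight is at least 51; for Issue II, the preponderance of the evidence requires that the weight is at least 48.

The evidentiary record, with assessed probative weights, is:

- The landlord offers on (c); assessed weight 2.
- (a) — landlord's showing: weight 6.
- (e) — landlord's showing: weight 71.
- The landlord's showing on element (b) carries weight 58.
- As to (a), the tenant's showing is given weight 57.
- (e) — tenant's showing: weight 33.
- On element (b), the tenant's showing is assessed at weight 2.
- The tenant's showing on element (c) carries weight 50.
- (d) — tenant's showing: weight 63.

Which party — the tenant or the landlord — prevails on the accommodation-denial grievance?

— Issue I —
At Stage I.1 the tenant must meet a more-likely-than-not showing (weight is at least 51): on (a) the weight is 57 less the opposing 6 gives net 51, which does reach 51, so (a) meets the standard.
  All elements met. The burden passes to the landlord.
At Stage I.2 the landlord must meet a more-likely-than-not showing (weight is at least 51): on (b) the weight is 58 less the opposing 2 gives net 56, ≥ 51, so (b) meets the standard.
  All elements met at the final stage.
All stages carried — the landlord prevails on this issue.
— Issue II —
Stage II.1 (tenant, the preponderance of the evidence, weight is at least 48): (c) net 50−2=48 ≥ 48 — meets; (d) 63 ≥ 48 — meets.
  Stage II.1 carried; the burden shifts to the landlord.
Stage II.2 (landlord, the preponderance of the evidence, weight is at least 48): (e) net 71−33=38 < 48 — fails.
  The landlord does not carry Stage II.2.
The tenant prevails on this issue.
Per-issue: Issue I → landlord; Issue II → tenant. The tenant must prevail on at least one issue; overall, the tenant prevails.

tenant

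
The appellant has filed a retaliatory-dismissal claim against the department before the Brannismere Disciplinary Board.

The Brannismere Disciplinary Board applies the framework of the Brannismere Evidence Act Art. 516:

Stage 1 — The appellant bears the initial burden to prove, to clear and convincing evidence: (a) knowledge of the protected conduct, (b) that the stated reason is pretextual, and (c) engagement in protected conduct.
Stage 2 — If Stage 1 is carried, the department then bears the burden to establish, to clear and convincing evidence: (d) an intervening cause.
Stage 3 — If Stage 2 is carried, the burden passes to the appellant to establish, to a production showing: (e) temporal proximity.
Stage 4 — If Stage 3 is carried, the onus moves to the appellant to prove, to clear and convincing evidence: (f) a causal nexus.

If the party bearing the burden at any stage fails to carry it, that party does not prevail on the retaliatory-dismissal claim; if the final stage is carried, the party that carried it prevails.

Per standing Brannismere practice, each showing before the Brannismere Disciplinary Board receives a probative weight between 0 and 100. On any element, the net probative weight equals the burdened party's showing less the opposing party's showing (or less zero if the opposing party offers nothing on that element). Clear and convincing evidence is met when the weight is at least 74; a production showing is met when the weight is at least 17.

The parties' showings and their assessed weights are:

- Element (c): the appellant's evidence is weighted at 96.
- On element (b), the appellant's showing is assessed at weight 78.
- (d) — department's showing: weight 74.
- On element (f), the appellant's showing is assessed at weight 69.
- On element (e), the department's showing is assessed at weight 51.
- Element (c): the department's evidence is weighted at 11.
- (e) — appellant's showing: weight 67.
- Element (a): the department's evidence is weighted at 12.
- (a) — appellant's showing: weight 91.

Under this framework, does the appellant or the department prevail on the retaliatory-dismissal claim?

department

At Stage 1 the appellant must meet clear and convincing evidence (weight is at least 74): on (a) the weight is 91 less the opposing 12 gives net 79, ≥ 74, so (a) meets the standard; on (b) the weight is 78, ≥ 74, so (b) meets the standard; on (c) the weight is 96 less the opposing 11 gives net 85, ≥ 74, so (c) meets the standard.
  All elements met. The burden passes to the department.
At Stage 2 the department must meet clear and convincing evidence (weight is at least 74): on (d) the weight is 74, which does reach 74, so (d) meets the standard.
  The department carries Stage 2; the appellant now bears the burden.
At Stage 3 the appellant must meet a production showing (weight is at least 17): on (e) the weight is 67 less the opposing 51 gives net 16, < 17, so (e) does not meet the standard.
  Stage 3 not carried; the appellant fails its burden.
So the department prevails.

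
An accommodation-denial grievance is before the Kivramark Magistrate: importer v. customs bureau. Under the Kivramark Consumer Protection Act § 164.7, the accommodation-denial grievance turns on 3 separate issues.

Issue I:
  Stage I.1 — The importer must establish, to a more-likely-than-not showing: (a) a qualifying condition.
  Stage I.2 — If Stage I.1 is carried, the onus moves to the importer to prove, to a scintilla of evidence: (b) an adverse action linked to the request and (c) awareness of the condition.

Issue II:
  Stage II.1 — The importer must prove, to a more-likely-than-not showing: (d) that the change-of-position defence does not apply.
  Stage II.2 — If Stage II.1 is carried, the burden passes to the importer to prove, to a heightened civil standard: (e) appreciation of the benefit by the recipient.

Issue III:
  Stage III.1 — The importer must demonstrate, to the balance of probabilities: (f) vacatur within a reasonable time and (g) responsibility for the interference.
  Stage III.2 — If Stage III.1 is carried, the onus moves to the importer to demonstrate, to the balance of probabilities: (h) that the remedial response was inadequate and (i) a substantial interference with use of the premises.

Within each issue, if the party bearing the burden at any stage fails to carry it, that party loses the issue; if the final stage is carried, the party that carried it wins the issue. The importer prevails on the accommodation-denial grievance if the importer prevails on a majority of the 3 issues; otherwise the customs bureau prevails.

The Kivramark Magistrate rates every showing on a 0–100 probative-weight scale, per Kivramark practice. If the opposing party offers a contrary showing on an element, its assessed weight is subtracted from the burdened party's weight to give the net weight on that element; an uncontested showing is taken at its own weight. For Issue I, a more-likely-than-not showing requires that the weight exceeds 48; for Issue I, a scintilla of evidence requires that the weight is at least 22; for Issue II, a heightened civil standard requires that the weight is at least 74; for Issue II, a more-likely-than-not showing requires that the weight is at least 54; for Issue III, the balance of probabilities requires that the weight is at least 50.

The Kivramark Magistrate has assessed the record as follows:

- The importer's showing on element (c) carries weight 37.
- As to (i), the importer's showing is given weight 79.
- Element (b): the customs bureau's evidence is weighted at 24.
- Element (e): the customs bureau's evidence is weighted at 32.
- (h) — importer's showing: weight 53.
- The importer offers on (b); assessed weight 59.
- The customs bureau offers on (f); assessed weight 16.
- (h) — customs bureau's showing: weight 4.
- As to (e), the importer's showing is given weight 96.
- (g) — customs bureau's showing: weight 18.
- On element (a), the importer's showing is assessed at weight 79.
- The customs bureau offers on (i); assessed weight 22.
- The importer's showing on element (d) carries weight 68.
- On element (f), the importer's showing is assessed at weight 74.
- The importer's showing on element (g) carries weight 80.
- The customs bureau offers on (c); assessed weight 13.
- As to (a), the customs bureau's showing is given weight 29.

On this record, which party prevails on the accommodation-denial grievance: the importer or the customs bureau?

— Issue I —
At Stage I.1 the importer must meet a more-likely-than-not showing (weight exceeds 48): on (a) the weight is 79 less the opposing 29 gives net 50, > 48, so (a) meets the standard.
  Stage I.1 carried; the burden remains with the importer.
At Stage I.2 the importer must meet a scintilla of evidence (weight is at least 22): on (b) the weight is 59 less the opposing 24 gives net 35, ≥ 22, so (b) meets the standard; on (c) the weight is 37 less the opposing 13 gives net 24, ≥ 22, so (c) meets the standard.
  The importer carries the last stage.
All stages carried — the importer prevails on this issue.
— Issue II —
At Stage II.1 the importer must meet a more-likely-than-not showing (weight is at least 54): on (d) the weight is 68, which does reach 54, so (d) meets the standard.
  Stage II.1 carried; the burden remains with the importer.
At Stage II.2 the importer must meet a heightened civil standard (weight is at least 74): on (e) the weight is 96 less the opposing 32 gives net 64, which does not reach 74, so (e) does not meet the standard.
  Not every element is met, so the importer fails to carry Stage II.2.
So the customs bureau prevails on this issue.
— Issue III —
Stage III.1 (importer, the balance of probabilities, weight is at least 50): (f) net 74−16=58 ≥ 50 — meets; (g) net 80−18=62 ≥ 50 — meets.
  Stage III.1 carried; the burden remains with the importer.
Stage III.2 (importer, the balance of probabilities, weight is at least 50): (h) net 53−4=49 < 50 — fails; (i) net 79−22=57 ≥ 50 — meets.
  The importer does not carry Stage III.2.
So the customs bureau prevails on this issue.
Per-issue: Issue I → importer; Issue II → customs bureau; Issue III → customs bureau. The importer must prevail on a majority of issues; overall, the customs bureau prevails.

customs bureau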